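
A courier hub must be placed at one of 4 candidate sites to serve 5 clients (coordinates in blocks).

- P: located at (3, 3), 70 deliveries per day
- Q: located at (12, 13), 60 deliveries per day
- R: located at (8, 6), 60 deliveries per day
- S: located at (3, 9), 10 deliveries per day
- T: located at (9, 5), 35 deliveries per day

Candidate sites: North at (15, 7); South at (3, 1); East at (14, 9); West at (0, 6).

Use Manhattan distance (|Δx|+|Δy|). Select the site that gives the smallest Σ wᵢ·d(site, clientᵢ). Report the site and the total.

South, total 2430 blocks

Total weighted distance at each candidate:
  North (15, 7): total = 2560
  South (3, 1): total = 2430
  East (14, 9): total = 2515
  West (0, 6): total = 2450
Minimum is at South with total 2430 blocks.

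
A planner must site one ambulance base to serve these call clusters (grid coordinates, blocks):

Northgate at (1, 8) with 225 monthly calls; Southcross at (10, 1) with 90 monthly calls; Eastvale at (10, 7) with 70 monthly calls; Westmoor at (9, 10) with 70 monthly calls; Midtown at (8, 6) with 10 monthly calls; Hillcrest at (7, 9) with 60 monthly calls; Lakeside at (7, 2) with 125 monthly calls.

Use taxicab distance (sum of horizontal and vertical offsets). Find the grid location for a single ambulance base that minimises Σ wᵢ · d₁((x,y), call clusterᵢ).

(7, 8)

Manhattan distance separates: Σwᵢ(|x−xᵢ|+|y−yᵢ|) = Σwᵢ|x−xᵢ| + Σwᵢ|y−yᵢ|, so x and y are optimised independently as 1-D weighted medians.
Total weight W = 650; half = 325.
x-coordinate, sorted with cumulative weight:
  x=1 (Northgate, w=225) cum 225
  x=7 (Hillcrest, w=60) cum 285
  x=7 (Lakeside, w=125) cum 410  ← median
  x=8 (Midtown, w=10) cum 420
  x=9 (Westmoor, w=70) cum 490
  x=10 (Southcross, w=90) cum 580
  x=10 (Eastvale, w=70) cum 650
⇒ x* = 7
y-coordinate, sorted with cumulative weight:
  y=1 (Southcross, w=90) cum 90
  y=2 (Lakeside, w=125) cum 215
  y=6 (Midtown, w=10) cum 225
  y=7 (Eastvale, w=70) cum 295
  y=8 (Northgate, w=225) cum 520  ← median
  y=9 (Hillcrest, w=60) cum 580
  y=10 (Westmoor, w=70) cum 650
⇒ y* = 8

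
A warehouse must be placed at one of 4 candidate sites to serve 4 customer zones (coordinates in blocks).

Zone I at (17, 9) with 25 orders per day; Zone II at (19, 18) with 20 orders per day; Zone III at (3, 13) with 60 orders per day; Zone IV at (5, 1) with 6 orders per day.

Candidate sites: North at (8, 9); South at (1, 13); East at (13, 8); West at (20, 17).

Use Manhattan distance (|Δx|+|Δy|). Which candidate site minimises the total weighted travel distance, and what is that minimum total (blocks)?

Total weighted distance at each candidate:
  North (8, 9): total = 1231
  South (1, 13): total = 1176
  East (13, 8): total = 1435
  West (20, 17): total = 1761
Minimum is at South with total 1176 blocks.

South, total 1176 blocks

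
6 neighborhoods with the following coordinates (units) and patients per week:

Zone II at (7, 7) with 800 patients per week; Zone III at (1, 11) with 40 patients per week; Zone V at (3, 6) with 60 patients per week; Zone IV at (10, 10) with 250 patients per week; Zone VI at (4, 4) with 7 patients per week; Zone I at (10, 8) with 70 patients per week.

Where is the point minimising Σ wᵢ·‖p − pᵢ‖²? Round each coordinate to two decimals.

(7.37, 7.73)

The minimiser of Σwᵢ‖p−pᵢ‖² is the weighted centroid p* = (Σwᵢpᵢ)/(Σwᵢ).
Σwᵢ = 1227.
Σwᵢxᵢ = 800·7 + 40·1 + 60·3 + 250·10 + 7·4 + 70·10 = 9048.
Σwᵢyᵢ = 800·7 + 40·11 + 60·6 + 250·10 + 7·4 + 70·8 = 9488.
x* = 9048/1227 = 7.37, y* = 9488/1227 = 7.73.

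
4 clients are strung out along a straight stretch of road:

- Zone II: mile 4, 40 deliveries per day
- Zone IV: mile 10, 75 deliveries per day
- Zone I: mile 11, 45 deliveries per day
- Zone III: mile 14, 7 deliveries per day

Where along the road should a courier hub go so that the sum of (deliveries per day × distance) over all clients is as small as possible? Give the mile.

For a sum of weighted absolute distances on a line, the optimum is the weighted median (not the mean). Total weight W = 167; half-weight = 83.5.
Sort by position and accumulate weight:
  mile 4 (Zone II, w=40) → cum 40
  mile 10 (Zone IV, w=75) → cum 115  ≥ 83.5 → median here
  mile 11 (Zone I, w=45) → cum 160
  mile 14 (Zone III, w=7) → cum 167
Optimal location: mile 10.

x = 10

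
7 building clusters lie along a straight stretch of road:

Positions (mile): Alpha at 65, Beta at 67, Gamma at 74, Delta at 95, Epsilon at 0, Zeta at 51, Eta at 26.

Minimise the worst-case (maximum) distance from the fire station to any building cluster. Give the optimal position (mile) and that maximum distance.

location 47.5, max distance 47.5

The 1-center on a line is the midpoint of the two extreme points: leftmost at 0, rightmost at 95.
Optimal location = (0 + 95)/2 = 47.5; maximum distance = (95 − 0)/2 = 47.5.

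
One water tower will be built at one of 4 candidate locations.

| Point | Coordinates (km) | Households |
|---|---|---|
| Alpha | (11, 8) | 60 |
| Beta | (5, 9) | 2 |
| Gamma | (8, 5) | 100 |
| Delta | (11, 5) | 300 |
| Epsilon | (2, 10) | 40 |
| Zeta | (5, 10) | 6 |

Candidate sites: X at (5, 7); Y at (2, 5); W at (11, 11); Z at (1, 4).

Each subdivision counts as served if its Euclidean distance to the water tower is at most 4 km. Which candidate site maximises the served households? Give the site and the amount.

X, covering 108

Coverage radius r = 4 km; a point is covered iff (Δx)²+(Δy)² ≤ 4² = 16.
  X (5, 7): covers {Beta, Gamma, Zeta} → 108
  Y (2, 5): covers {none} → 0
  W (11, 11): covers {Alpha} → 60
  Z (1, 4): covers {none} → 0
Maximum coverage at X: 108 households.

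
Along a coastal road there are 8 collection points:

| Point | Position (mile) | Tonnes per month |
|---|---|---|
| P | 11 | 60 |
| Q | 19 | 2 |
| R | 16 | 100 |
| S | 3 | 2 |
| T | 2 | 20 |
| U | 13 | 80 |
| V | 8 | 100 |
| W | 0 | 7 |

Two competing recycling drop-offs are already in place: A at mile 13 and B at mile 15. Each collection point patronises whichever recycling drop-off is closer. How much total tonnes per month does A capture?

269

The indifferent point is the midpoint (13+15)/2 = 14; collection points left of it (closer to A at 13) go to A, those right go to B.
  W at 0 (w=7) → A
  T at 2 (w=20) → A
  S at 3 (w=2) → A
  V at 8 (w=100) → A
  P at 11 (w=60) → A
  U at 13 (w=80) → A
  R at 16 (w=100) → B
  Q at 19 (w=2) → B
A captures 269; B captures 102.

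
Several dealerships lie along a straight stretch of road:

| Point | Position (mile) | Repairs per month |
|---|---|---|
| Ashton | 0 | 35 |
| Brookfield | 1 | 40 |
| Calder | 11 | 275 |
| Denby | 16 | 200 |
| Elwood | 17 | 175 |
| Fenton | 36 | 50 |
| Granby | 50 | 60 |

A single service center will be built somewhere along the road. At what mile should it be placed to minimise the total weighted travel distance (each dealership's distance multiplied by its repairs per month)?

x = 16

For a sum of weighted absolute distances on a line, the optimum is the weighted median (not the mean). Total weight W = 835; half-weight = 417.5.
Sort by position and accumulate weight:
  mile 0 (Ashton, w=35) → cum 35
  mile 1 (Brookfield, w=40) → cum 75
  mile 11 (Calder, w=275) → cum 350
  mile 16 (Denby, w=200) → cum 550  ≥ 417.5 → median here
  mile 17 (Elwood, w=175) → cum 725
  mile 36 (Fenton, w=50) → cum 775
  mile 50 (Granby, w=60) → cum 835
Optimal location: mile 16.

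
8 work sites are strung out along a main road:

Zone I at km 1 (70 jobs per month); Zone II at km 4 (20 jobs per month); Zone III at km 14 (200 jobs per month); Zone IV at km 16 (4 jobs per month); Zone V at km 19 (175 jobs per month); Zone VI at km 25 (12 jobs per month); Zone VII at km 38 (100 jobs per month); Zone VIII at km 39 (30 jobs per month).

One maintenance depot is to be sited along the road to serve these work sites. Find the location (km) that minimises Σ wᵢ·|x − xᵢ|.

For a sum of weighted absolute distances on a line, the optimum is the weighted median (not the mean). Total weight W = 611; half-weight = 305.5.
Sort by position and accumulate weight:
  km 1 (Zone I, w=70) → cum 70
  km 4 (Zone II, w=20) → cum 90
  km 14 (Zone III, w=200) → cum 290
  km 16 (Zone IV, w=4) → cum 294
  km 19 (Zone V, w=175) → cum 469  ≥ 305.5 → median here
  km 25 (Zone VI, w=12) → cum 481
  km 38 (Zone VII, w=100) → cum 581
  km 39 (Zone VIII, w=30) → cum 611
Optimal location: km 19.

x = 19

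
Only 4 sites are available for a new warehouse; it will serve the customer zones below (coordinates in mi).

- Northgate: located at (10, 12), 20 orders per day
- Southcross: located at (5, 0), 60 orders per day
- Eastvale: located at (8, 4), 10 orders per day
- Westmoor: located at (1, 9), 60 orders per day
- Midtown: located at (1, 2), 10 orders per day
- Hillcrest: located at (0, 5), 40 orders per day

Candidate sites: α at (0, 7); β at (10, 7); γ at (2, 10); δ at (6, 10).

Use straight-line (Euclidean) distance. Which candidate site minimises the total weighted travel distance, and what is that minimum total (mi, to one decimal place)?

Total weighted distance at each candidate:
  α (0, 7): total = 1090.3
  β (10, 7): total = 1716.2
  γ (2, 10): total = 1257.1
  δ (6, 10): total = 1468.4
Minimum is at α with total 1090.3 mi.

α, total 1090.3 mi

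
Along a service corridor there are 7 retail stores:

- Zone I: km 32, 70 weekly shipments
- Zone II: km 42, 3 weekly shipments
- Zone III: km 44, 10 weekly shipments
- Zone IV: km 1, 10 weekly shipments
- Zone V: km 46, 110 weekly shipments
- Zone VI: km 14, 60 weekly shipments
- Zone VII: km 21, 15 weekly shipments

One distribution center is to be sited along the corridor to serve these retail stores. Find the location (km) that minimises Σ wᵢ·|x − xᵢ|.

x = 32

For a sum of weighted absolute distances on a line, the optimum is the weighted median (not the mean). Total weight W = 278; half-weight = 139.
Sort by position and accumulate weight:
  km 1 (Zone IV, w=10) → cum 10
  km 14 (Zone VI, w=60) → cum 70
  km 21 (Zone VII, w=15) → cum 85
  km 32 (Zone I, w=70) → cum 155  ≥ 139 → median here
  km 42 (Zone II, w=3) → cum 158
  km 44 (Zone III, w=10) → cum 168
  km 46 (Zone V, w=110) → cum 278
Optimal location: km 32.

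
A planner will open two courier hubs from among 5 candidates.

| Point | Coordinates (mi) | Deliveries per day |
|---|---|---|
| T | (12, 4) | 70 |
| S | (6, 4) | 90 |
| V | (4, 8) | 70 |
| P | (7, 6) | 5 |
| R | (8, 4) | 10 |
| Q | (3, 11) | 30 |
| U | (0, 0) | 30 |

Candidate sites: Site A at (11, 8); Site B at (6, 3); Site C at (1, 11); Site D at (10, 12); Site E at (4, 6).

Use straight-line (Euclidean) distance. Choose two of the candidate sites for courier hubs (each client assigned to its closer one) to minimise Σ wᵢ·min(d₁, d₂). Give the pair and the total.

{Site B, Site E}, total 1047.4

Evaluate every pair (each demand assigned to the nearer of the two):
  {Site B, Site E}: total = 1047.4
  {Site B, Site C}: total = 1112.2
  {Site A, Site E}: total = 1112.2
  {Site A, Site B}: total = 1251.3
  {Site C, Site E}: total = 1307.8
  {Site B, Site D}: total = 1344.3
  {Site D, Site E}: total = 1400.8
  {Site A, Site C}: total = 1625.6
  {Site A, Site D}: total = 2047.4
  {Site C, Site D}: total = 2155.8
Best pair: {Site B, Site E} with total 1047.4.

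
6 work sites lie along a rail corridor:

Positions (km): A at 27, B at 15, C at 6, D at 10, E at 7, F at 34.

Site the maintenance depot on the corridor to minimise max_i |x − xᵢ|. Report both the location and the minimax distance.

location 20, max distance 14

The 1-center on a line is the midpoint of the two extreme points: leftmost at 6, rightmost at 34.
Optimal location = (6 + 34)/2 = 20; maximum distance = (34 − 6)/2 = 14.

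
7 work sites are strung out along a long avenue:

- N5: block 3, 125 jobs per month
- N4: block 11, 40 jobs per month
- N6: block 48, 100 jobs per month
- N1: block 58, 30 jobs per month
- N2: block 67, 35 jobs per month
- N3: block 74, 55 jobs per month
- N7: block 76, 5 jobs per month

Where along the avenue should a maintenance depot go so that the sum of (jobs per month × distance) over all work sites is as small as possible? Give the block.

x = 48

For a sum of weighted absolute distances on a line, the optimum is the weighted median (not the mean). Total weight W = 390; half-weight = 195.
Sort by position and accumulate weight:
  block 3 (N5, w=125) → cum 125
  block 11 (N4, w=40) → cum 165
  block 48 (N6, w=100) → cum 265  ≥ 195 → median here
  block 58 (N1, w=30) → cum 295
  block 67 (N2, w=35) → cum 330
  block 74 (N3, w=55) → cum 385
  block 76 (N7, w=5) → cum 390
Optimal location: block 48.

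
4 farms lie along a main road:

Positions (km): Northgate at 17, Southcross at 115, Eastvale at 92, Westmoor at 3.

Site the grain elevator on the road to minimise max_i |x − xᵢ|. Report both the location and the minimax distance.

location 59, max distance 56

The 1-center on a line is the midpoint of the two extreme points: leftmost at 3, rightmost at 115.
Optimal location = (3 + 115)/2 = 59; maximum distance = (115 − 3)/2 = 56.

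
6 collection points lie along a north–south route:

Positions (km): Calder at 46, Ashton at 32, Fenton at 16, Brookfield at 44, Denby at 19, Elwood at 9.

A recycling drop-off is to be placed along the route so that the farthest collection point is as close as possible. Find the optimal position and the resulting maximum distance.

location 27.5, max distance 18.5

The 1-center on a line is the midpoint of the two extreme points: leftmost at 9, rightmost at 46.
Optimal location = (9 + 46)/2 = 27.5; maximum distance = (46 − 9)/2 = 18.5.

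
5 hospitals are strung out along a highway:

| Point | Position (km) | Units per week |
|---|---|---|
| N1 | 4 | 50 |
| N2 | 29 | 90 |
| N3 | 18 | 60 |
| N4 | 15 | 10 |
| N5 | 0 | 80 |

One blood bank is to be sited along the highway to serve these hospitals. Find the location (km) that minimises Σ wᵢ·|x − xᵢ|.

x = 18

For a sum of weighted absolute distances on a line, the optimum is the weighted median (not the mean). Total weight W = 290; half-weight = 145.
Sort by position and accumulate weight:
  km 0 (N5, w=80) → cum 80
  km 4 (N1, w=50) → cum 130
  km 15 (N4, w=10) → cum 140
  km 18 (N3, w=60) → cum 200  ≥ 145 → median here
  km 29 (N2, w=90) → cum 290
Optimal location: km 18.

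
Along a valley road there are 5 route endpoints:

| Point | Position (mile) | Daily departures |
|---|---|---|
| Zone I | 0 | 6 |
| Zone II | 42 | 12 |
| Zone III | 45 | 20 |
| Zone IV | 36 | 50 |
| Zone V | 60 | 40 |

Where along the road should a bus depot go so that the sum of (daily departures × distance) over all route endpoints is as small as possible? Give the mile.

x = 42

For a sum of weighted absolute distances on a line, the optimum is the weighted median (not the mean). Total weight W = 128; half-weight = 64.
Sort by position and accumulate weight:
  mile 0 (Zone I, w=6) → cum 6
  mile 36 (Zone IV, w=50) → cum 56
  mile 42 (Zone II, w=12) → cum 68  ≥ 64 → median here
  mile 45 (Zone III, w=20) → cum 88
  mile 60 (Zone V, w=40) → cum 128
Optimal location: mile 42.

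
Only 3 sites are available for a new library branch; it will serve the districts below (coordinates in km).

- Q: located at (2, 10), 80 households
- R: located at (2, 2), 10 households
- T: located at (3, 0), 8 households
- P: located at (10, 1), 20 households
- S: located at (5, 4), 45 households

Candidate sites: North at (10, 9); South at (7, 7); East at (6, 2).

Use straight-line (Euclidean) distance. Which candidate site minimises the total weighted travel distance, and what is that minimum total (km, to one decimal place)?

South, total 898.1 km

Total weighted distance at each candidate:
  North (10, 9): total = 1320.7
  South (7, 7): total = 898.1
  East (6, 2): total = 967.5
Minimum is at South with total 898.1 km.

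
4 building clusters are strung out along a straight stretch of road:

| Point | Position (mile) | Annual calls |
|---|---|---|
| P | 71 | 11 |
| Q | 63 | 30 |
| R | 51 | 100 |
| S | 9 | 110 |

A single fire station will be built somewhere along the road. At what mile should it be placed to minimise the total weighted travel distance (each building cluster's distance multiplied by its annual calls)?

For a sum of weighted absolute distances on a line, the optimum is the weighted median (not the mean). Total weight W = 251; half-weight = 125.5.
Sort by position and accumulate weight:
  mile 9 (S, w=110) → cum 110
  mile 51 (R, w=100) → cum 210  ≥ 125.5 → median here
  mile 63 (Q, w=30) → cum 240
  mile 71 (P, w=11) → cum 251
Optimal location: mile 51.

x = 51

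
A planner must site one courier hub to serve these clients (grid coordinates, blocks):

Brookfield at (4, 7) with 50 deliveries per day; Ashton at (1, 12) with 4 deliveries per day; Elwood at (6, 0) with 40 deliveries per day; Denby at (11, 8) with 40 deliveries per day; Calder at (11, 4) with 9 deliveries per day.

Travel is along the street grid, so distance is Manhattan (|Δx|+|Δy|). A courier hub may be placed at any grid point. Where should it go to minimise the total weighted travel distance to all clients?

Manhattan distance separates: Σwᵢ(|x−xᵢ|+|y−yᵢ|) = Σwᵢ|x−xᵢ| + Σwᵢ|y−yᵢ|, so x and y are optimised independently as 1-D weighted medians.
Total weight W = 143; half = 71.5.
x-coordinate, sorted with cumulative weight:
  x=1 (Ashton, w=4) cum 4
  x=4 (Brookfield, w=50) cum 54
  x=6 (Elwood, w=40) cum 94  ← median
  x=11 (Denby, w=40) cum 134
  x=11 (Calder, w=9) cum 143
⇒ x* = 6
y-coordinate, sorted with cumulative weight:
  y=0 (Elwood, w=40) cum 40
  y=4 (Calder, w=9) cum 49
  y=7 (Brookfield, w=50) cum 99  ← median
  y=8 (Denby, w=40) cum 139
  y=12 (Ashton, w=4) cum 143
⇒ y* = 7

(6, 7)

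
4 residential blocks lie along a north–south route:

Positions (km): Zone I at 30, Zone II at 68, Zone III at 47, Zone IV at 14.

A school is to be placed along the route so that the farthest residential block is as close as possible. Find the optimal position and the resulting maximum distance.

The 1-center on a line is the midpoint of the two extreme points: leftmost at 14, rightmost at 68.
Optimal location = (14 + 68)/2 = 41; maximum distance = (68 − 14)/2 = 27.

location 41, max distance 27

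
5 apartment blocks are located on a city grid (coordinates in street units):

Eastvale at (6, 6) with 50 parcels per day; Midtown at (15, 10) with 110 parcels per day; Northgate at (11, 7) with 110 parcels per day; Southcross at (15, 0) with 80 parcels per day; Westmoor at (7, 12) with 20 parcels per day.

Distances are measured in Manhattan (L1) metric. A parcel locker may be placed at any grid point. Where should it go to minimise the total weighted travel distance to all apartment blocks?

(15, 7)

Manhattan distance separates: Σwᵢ(|x−xᵢ|+|y−yᵢ|) = Σwᵢ|x−xᵢ| + Σwᵢ|y−yᵢ|, so x and y are optimised independently as 1-D weighted medians.
Total weight W = 370; half = 185.
x-coordinate, sorted with cumulative weight:
  x=6 (Eastvale, w=50) cum 50
  x=7 (Westmoor, w=20) cum 70
  x=11 (Northgate, w=110) cum 180
  x=15 (Midtown, w=110) cum 290  ← median
  x=15 (Southcross, w=80) cum 370
⇒ x* = 15
y-coordinate, sorted with cumulative weight:
  y=0 (Southcross, w=80) cum 80
  y=6 (Eastvale, w=50) cum 130
  y=7 (Northgate, w=110) cum 240  ← median
  y=10 (Midtown, w=110) cum 350
  y=12 (Westmoor, w=20) cum 370
⇒ y* = 7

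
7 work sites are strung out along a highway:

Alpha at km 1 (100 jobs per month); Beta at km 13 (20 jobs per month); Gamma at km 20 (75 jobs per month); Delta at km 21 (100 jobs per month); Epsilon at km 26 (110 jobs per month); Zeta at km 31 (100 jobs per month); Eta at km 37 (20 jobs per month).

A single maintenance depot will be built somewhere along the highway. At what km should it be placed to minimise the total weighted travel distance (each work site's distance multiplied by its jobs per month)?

x = 21

For a sum of weighted absolute distances on a line, the optimum is the weighted median (not the mean). Total weight W = 525; half-weight = 262.5.
Sort by position and accumulate weight:
  km 1 (Alpha, w=100) → cum 100
  km 13 (Beta, w=20) → cum 120
  km 20 (Gamma, w=75) → cum 195
  km 21 (Delta, w=100) → cum 295  ≥ 262.5 → median here
  km 26 (Epsilon, w=110) → cum 405
  km 31 (Zeta, w=100) → cum 505
  km 37 (Eta, w=20) → cum 525
Optimal location: km 21.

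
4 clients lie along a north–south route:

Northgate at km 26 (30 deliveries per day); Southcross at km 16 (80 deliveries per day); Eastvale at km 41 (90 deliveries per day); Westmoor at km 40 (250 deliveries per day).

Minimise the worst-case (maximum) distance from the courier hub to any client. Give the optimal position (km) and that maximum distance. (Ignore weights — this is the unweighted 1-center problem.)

location 28.5, max distance 12.5

The 1-center on a line is the midpoint of the two extreme points: leftmost at 16, rightmost at 41.
Optimal location = (16 + 41)/2 = 28.5; maximum distance = (41 − 16)/2 = 12.5.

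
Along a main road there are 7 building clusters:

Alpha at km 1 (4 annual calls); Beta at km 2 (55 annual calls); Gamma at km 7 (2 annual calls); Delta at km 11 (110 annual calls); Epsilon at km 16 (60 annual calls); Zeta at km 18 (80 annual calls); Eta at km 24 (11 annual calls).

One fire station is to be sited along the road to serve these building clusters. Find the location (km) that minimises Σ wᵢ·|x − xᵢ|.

For a sum of weighted absolute distances on a line, the optimum is the weighted median (not the mean). Total weight W = 322; half-weight = 161.
Sort by position and accumulate weight:
  km 1 (Alpha, w=4) → cum 4
  km 2 (Beta, w=55) → cum 59
  km 7 (Gamma, w=2) → cum 61
  km 11 (Delta, w=110) → cum 171  ≥ 161 → median here
  km 16 (Epsilon, w=60) → cum 231
  km 18 (Zeta, w=80) → cum 311
  km 24 (Eta, w=11) → cum 322
Optimal location: km 11.

x = 11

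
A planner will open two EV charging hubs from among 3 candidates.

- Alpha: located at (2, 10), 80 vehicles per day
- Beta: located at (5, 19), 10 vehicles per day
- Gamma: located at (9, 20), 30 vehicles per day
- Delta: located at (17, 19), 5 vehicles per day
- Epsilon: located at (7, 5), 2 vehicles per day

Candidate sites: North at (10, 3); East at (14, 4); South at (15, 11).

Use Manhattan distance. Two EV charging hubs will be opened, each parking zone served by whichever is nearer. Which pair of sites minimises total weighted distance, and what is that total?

{North, South}, total 1810

Evaluate every pair (each demand assigned to the nearer of the two):
  {North, South}: total = 1810
  {East, South}: total = 1816
  {North, East}: total = 2050
Best pair: {North, South} with total 1810.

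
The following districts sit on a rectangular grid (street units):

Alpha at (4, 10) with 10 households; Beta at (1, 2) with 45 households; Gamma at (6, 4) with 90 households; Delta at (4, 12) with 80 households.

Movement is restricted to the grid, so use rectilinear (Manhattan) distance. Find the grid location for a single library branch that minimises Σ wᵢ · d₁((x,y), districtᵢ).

Manhattan distance separates: Σwᵢ(|x−xᵢ|+|y−yᵢ|) = Σwᵢ|x−xᵢ| + Σwᵢ|y−yᵢ|, so x and y are optimised independently as 1-D weighted medians.
Total weight W = 225; half = 112.5.
x-coordinate, sorted with cumulative weight:
  x=1 (Beta, w=45) cum 45
  x=4 (Alpha, w=10) cum 55
  x=4 (Delta, w=80) cum 135  ← median
  x=6 (Gamma, w=90) cum 225
⇒ x* = 4
y-coordinate, sorted with cumulative weight:
  y=2 (Beta, w=45) cum 45
  y=4 (Gamma, w=90) cum 135  ← median
  y=10 (Alpha, w=10) cum 145
  y=12 (Delta, w=80) cum 225
⇒ y* = 4

(4, 4)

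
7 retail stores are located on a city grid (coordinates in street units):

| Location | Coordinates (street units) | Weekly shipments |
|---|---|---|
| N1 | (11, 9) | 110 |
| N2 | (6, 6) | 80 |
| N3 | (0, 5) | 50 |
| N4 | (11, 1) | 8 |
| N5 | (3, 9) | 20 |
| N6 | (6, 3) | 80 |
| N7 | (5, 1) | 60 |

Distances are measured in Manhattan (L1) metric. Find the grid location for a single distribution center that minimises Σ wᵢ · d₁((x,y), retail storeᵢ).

Manhattan distance separates: Σwᵢ(|x−xᵢ|+|y−yᵢ|) = Σwᵢ|x−xᵢ| + Σwᵢ|y−yᵢ|, so x and y are optimised independently as 1-D weighted medians.
Total weight W = 408; half = 204.
x-coordinate, sorted with cumulative weight:
  x=0 (N3, w=50) cum 50
  x=3 (N5, w=20) cum 70
  x=5 (N7, w=60) cum 130
  x=6 (N2, w=80) cum 210  ← median
  x=6 (N6, w=80) cum 290
  x=11 (N1, w=110) cum 400
  x=11 (N4, w=8) cum 408
⇒ x* = 6
y-coordinate, sorted with cumulative weight:
  y=1 (N4, w=8) cum 8
  y=1 (N7, w=60) cum 68
  y=3 (N6, w=80) cum 148
  y=5 (N3, w=50) cum 198
  y=6 (N2, w=80) cum 278  ← median
  y=9 (N1, w=110) cum 388
  y=9 (N5, w=20) cum 408
⇒ y* = 6

(6, 6)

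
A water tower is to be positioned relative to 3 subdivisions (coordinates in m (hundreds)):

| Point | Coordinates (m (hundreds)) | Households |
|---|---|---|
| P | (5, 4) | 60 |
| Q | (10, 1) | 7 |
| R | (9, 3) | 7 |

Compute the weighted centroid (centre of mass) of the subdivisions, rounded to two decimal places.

(5.85, 3.62)

The minimiser of Σwᵢ‖p−pᵢ‖² is the weighted centroid p* = (Σwᵢpᵢ)/(Σwᵢ).
Σwᵢ = 74.
Σwᵢxᵢ = 60·5 + 7·10 + 7·9 = 433.
Σwᵢyᵢ = 60·4 + 7·1 + 7·3 = 268.
x* = 433/74 = 5.85, y* = 268/74 = 3.62.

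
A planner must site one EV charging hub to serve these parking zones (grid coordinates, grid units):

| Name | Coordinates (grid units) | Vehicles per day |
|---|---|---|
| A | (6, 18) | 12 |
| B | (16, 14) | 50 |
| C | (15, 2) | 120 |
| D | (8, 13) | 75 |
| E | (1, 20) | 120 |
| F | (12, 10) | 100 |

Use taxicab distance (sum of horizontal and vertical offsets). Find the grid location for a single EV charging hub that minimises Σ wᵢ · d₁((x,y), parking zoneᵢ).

Manhattan distance separates: Σwᵢ(|x−xᵢ|+|y−yᵢ|) = Σwᵢ|x−xᵢ| + Σwᵢ|y−yᵢ|, so x and y are optimised independently as 1-D weighted medians.
Total weight W = 477; half = 238.5.
x-coordinate, sorted with cumulative weight:
  x=1 (E, w=120) cum 120
  x=6 (A, w=12) cum 132
  x=8 (D, w=75) cum 207
  x=12 (F, w=100) cum 307  ← median
  x=15 (C, w=120) cum 427
  x=16 (B, w=50) cum 477
⇒ x* = 12
y-coordinate, sorted with cumulative weight:
  y=2 (C, w=120) cum 120
  y=10 (F, w=100) cum 220
  y=13 (D, w=75) cum 295  ← median
  y=14 (B, w=50) cum 345
  y=18 (A, w=12) cum 357
  y=20 (E, w=120) cum 477
⇒ y* = 13

(12, 13)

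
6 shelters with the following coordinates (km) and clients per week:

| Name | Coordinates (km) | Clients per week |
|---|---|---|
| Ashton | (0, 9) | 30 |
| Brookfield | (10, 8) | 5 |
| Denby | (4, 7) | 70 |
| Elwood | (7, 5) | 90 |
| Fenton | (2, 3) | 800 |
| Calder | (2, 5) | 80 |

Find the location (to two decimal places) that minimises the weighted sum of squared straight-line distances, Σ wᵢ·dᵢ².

(2.53, 3.77)

The minimiser of Σwᵢ‖p−pᵢ‖² is the weighted centroid p* = (Σwᵢpᵢ)/(Σwᵢ).
Σwᵢ = 1075.
Σwᵢxᵢ = 30·0 + 5·10 + 70·4 + 90·7 + 800·2 + 80·2 = 2720.
Σwᵢyᵢ = 30·9 + 5·8 + 70·7 + 90·5 + 800·3 + 80·5 = 4050.
x* = 2720/1075 = 2.53, y* = 4050/1075 = 3.77.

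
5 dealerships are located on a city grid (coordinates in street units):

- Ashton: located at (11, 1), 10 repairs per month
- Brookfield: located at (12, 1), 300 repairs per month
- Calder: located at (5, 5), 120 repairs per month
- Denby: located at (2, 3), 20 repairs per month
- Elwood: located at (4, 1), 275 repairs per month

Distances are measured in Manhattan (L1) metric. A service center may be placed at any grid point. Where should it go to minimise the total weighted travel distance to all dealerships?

Manhattan distance separates: Σwᵢ(|x−xᵢ|+|y−yᵢ|) = Σwᵢ|x−xᵢ| + Σwᵢ|y−yᵢ|, so x and y are optimised independently as 1-D weighted medians.
Total weight W = 725; half = 362.5.
x-coordinate, sorted with cumulative weight:
  x=2 (Denby, w=20) cum 20
  x=4 (Elwood, w=275) cum 295
  x=5 (Calder, w=120) cum 415  ← median
  x=11 (Ashton, w=10) cum 425
  x=12 (Brookfield, w=300) cum 725
⇒ x* = 5
y-coordinate, sorted with cumulative weight:
  y=1 (Ashton, w=10) cum 10
  y=1 (Brookfield, w=300) cum 310
  y=1 (Elwood, w=275) cum 585  ← median
  y=3 (Denby, w=20) cum 605
  y=5 (Calder, w=120) cum 725
⇒ y* = 1

(5, 1)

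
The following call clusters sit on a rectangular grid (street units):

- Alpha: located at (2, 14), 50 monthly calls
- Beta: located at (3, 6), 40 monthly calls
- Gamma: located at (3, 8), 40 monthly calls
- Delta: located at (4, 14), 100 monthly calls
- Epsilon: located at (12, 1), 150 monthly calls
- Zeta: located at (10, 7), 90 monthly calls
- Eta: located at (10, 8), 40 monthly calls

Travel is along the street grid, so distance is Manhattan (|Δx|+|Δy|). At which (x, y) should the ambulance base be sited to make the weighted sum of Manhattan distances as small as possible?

(10, 7)

Manhattan distance separates: Σwᵢ(|x−xᵢ|+|y−yᵢ|) = Σwᵢ|x−xᵢ| + Σwᵢ|y−yᵢ|, so x and y are optimised independently as 1-D weighted medians.
Total weight W = 510; half = 255.
x-coordinate, sorted with cumulative weight:
  x=2 (Alpha, w=50) cum 50
  x=3 (Beta, w=40) cum 90
  x=3 (Gamma, w=40) cum 130
  x=4 (Delta, w=100) cum 230
  x=10 (Zeta, w=90) cum 320  ← median
  x=10 (Eta, w=40) cum 360
  x=12 (Epsilon, w=150) cum 510
⇒ x* = 10
y-coordinate, sorted with cumulative weight:
  y=1 (Epsilon, w=150) cum 150
  y=6 (Beta, w=40) cum 190
  y=7 (Zeta, w=90) cum 280  ← median
  y=8 (Gamma, w=40) cum 320
  y=8 (Eta, w=40) cum 360
  y=14 (Alpha, w=50) cum 410
  y=14 (Delta, w=100) cum 510
⇒ y* = 7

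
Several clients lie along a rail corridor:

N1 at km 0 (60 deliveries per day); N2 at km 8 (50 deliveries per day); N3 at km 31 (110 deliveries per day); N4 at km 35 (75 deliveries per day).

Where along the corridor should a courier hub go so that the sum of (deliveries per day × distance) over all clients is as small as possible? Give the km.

x = 31

For a sum of weighted absolute distances on a line, the optimum is the weighted median (not the mean). Total weight W = 295; half-weight = 147.5.
Sort by position and accumulate weight:
  km 0 (N1, w=60) → cum 60
  km 8 (N2, w=50) → cum 110
  km 31 (N3, w=110) → cum 220  ≥ 147.5 → median here
  km 35 (N4, w=75) → cum 295
Optimal location: km 31.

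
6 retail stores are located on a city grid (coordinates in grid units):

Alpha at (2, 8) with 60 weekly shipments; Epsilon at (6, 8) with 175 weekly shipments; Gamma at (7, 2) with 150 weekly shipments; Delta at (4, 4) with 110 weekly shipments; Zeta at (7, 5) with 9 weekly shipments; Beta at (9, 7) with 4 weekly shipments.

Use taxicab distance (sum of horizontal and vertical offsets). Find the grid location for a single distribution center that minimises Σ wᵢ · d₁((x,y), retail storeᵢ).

Manhattan distance separates: Σwᵢ(|x−xᵢ|+|y−yᵢ|) = Σwᵢ|x−xᵢ| + Σwᵢ|y−yᵢ|, so x and y are optimised independently as 1-D weighted medians.
Total weight W = 508; half = 254.
x-coordinate, sorted with cumulative weight:
  x=2 (Alpha, w=60) cum 60
  x=4 (Delta, w=110) cum 170
  x=6 (Epsilon, w=175) cum 345  ← median
  x=7 (Gamma, w=150) cum 495
  x=7 (Zeta, w=9) cum 504
  x=9 (Beta, w=4) cum 508
⇒ x* = 6
y-coordinate, sorted with cumulative weight:
  y=2 (Gamma, w=150) cum 150
  y=4 (Delta, w=110) cum 260  ← median
  y=5 (Zeta, w=9) cum 269
  y=7 (Beta, w=4) cum 273
  y=8 (Alpha, w=60) cum 333
  y=8 (Epsilon, w=175) cum 508
⇒ y* = 4

(6, 4)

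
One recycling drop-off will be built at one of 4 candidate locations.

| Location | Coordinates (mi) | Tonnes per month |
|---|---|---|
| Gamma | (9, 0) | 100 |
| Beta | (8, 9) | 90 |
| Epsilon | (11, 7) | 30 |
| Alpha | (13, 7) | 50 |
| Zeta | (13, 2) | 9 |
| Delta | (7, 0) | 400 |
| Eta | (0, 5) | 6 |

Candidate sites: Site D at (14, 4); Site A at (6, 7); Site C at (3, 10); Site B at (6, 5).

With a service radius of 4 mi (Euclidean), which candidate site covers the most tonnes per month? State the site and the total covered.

Coverage radius r = 4 mi; a point is covered iff (Δx)²+(Δy)² ≤ 4² = 16.
  Site D (14, 4): covers {Alpha, Zeta} → 59
  Site A (6, 7): covers {Beta} → 90
  Site C (3, 10): covers {none} → 0
  Site B (6, 5): covers {none} → 0
Maximum coverage at Site A: 90 tonnes per month.

Site A, covering 90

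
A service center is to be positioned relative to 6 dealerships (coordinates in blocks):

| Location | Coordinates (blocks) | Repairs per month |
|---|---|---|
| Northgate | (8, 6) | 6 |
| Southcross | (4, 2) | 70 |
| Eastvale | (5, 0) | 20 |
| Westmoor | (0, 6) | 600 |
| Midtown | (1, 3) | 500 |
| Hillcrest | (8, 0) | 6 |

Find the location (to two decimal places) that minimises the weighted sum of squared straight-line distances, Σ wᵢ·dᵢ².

The minimiser of Σwᵢ‖p−pᵢ‖² is the weighted centroid p* = (Σwᵢpᵢ)/(Σwᵢ).
Σwᵢ = 1202.
Σwᵢxᵢ = 6·8 + 70·4 + 20·5 + 600·0 + 500·1 + 6·8 = 976.
Σwᵢyᵢ = 6·6 + 70·2 + 20·0 + 600·6 + 500·3 + 6·0 = 5276.
x* = 976/1202 = 0.81, y* = 5276/1202 = 4.39.

(0.81, 4.39)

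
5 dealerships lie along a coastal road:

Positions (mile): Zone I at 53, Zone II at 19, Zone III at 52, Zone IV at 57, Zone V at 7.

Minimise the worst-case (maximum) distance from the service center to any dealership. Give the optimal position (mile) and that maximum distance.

location 32, max distance 25

The 1-center on a line is the midpoint of the two extreme points: leftmost at 7, rightmost at 57.
Optimal location = (7 + 57)/2 = 32; maximum distance = (57 − 7)/2 = 25.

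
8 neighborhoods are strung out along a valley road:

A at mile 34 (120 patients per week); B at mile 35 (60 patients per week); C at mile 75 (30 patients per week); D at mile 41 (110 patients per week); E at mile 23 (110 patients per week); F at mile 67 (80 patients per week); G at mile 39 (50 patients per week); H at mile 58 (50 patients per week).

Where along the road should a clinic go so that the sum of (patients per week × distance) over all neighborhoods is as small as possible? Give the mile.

For a sum of weighted absolute distances on a line, the optimum is the weighted median (not the mean). Total weight W = 610; half-weight = 305.
Sort by position and accumulate weight:
  mile 23 (E, w=110) → cum 110
  mile 34 (A, w=120) → cum 230
  mile 35 (B, w=60) → cum 290
  mile 39 (G, w=50) → cum 340  ≥ 305 → median here
  mile 41 (D, w=110) → cum 450
  mile 58 (H, w=50) → cum 500
  mile 67 (F, w=80) → cum 580
  mile 75 (C, w=30) → cum 610
Optimal location: mile 39.

x = 39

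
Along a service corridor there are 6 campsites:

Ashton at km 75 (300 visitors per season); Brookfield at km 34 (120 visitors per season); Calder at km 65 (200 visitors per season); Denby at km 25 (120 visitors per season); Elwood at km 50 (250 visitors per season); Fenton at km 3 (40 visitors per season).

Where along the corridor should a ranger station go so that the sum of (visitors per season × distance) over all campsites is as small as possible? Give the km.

For a sum of weighted absolute distances on a line, the optimum is the weighted median (not the mean). Total weight W = 1030; half-weight = 515.
Sort by position and accumulate weight:
  km 3 (Fenton, w=40) → cum 40
  km 25 (Denby, w=120) → cum 160
  km 34 (Brookfield, w=120) → cum 280
  km 50 (Elwood, w=250) → cum 530  ≥ 515 → median here
  km 65 (Calder, w=200) → cum 730
  km 75 (Ashton, w=300) → cum 1030
Optimal location: km 50.

x = 50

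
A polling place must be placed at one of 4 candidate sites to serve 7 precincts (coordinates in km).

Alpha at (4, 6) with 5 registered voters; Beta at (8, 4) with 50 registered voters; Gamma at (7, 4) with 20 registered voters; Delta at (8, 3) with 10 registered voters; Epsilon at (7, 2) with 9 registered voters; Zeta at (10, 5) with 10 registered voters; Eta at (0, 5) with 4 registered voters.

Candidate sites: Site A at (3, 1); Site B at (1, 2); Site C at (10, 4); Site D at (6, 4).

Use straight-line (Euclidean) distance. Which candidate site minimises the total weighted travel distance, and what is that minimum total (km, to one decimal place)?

Site D, total 242.2 km

Total weighted distance at each candidate:
  Site A (3, 1): total = 608.6
  Site B (1, 2): total = 747.7
  Site C (10, 4): total = 296.6
  Site D (6, 4): total = 242.2
Minimum is at Site D with total 242.2 km.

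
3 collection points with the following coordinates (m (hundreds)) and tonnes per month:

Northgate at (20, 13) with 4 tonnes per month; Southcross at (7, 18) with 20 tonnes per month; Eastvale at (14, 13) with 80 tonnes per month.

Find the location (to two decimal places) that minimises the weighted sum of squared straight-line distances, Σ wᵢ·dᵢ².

The minimiser of Σwᵢ‖p−pᵢ‖² is the weighted centroid p* = (Σwᵢpᵢ)/(Σwᵢ).
Σwᵢ = 104.
Σwᵢxᵢ = 4·20 + 20·7 + 80·14 = 1340.
Σwᵢyᵢ = 4·13 + 20·18 + 80·13 = 1452.
x* = 1340/104 = 12.88, y* = 1452/104 = 13.96.

(12.88, 13.96)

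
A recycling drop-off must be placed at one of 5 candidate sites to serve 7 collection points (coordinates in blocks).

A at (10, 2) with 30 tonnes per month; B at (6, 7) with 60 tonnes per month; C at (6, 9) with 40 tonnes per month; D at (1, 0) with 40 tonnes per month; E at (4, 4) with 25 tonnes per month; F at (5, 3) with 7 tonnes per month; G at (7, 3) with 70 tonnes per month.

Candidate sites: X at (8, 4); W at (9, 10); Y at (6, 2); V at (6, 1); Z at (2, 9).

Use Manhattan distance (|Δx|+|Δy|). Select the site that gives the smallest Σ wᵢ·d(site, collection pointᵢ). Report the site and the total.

Total weighted distance at each candidate:
  X (8, 4): total = 1408
  W (9, 10): total = 2492
  Y (6, 2): total = 1234
  V (6, 1): total = 1426
  Z (2, 9): total = 2378
Minimum is at Y with total 1234 blocks.

Y, total 1234 blocks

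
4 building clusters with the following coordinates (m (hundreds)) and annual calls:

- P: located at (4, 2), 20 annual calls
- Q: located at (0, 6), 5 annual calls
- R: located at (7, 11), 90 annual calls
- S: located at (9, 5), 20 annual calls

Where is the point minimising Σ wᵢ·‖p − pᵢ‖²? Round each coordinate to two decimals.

The minimiser of Σwᵢ‖p−pᵢ‖² is the weighted centroid p* = (Σwᵢpᵢ)/(Σwᵢ).
Σwᵢ = 135.
Σwᵢxᵢ = 20·4 + 5·0 + 90·7 + 20·9 = 890.
Σwᵢyᵢ = 20·2 + 5·6 + 90·11 + 20·5 = 1160.
x* = 890/135 = 6.59, y* = 1160/135 = 8.59.

(6.59, 8.59)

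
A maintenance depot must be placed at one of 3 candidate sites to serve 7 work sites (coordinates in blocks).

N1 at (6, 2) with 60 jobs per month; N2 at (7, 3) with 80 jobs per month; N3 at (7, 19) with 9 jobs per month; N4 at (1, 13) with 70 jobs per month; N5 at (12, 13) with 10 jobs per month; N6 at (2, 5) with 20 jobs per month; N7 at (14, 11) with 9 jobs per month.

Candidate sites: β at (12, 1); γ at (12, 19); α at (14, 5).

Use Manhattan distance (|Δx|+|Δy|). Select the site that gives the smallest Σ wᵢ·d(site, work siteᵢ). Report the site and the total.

Total weighted distance at each candidate:
  β (12, 1): total = 3305
  γ (12, 19): total = 4925
  α (14, 5): total = 3433
Minimum is at β with total 3305 blocks.

β, total 3305 blocks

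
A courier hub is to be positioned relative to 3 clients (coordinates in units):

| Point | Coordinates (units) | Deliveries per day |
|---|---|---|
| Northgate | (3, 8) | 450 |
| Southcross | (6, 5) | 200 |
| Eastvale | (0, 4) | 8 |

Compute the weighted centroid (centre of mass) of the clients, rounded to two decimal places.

The minimiser of Σwᵢ‖p−pᵢ‖² is the weighted centroid p* = (Σwᵢpᵢ)/(Σwᵢ).
Σwᵢ = 658.
Σwᵢxᵢ = 450·3 + 200·6 + 8·0 = 2550.
Σwᵢyᵢ = 450·8 + 200·5 + 8·4 = 4632.
x* = 2550/658 = 3.88, y* = 4632/658 = 7.04.

(3.88, 7.04)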